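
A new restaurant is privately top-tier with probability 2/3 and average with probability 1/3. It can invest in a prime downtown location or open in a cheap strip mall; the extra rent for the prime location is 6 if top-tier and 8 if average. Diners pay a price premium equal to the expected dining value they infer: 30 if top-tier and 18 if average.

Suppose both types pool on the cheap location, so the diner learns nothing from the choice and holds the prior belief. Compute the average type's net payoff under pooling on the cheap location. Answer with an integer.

26

Pooled price premium = 2/3·30 + 1/3·18 = 26.
average pays no cost for the cheap location, so net payoff = 26.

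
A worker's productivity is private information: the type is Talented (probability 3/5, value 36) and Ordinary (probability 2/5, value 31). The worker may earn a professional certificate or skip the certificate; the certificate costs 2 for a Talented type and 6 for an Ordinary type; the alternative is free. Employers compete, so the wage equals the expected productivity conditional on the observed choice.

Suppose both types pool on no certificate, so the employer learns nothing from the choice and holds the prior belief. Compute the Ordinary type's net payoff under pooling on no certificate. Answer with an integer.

34

Pooled wage = 3/5·36 + 2/5·31 = 34.
Ordinary pays no cost for no certificate, so net payoff = 34.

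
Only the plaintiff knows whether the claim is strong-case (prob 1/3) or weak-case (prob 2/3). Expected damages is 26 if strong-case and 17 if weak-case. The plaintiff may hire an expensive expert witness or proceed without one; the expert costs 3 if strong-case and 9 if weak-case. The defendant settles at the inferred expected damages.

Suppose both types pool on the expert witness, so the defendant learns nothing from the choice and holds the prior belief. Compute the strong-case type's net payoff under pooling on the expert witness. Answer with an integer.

17

Pooled settlement = 1/3·26 + 2/3·17 = 20.
strong-case pays cost 3 for the expert witness, so net payoff = 20 − 3 = 17.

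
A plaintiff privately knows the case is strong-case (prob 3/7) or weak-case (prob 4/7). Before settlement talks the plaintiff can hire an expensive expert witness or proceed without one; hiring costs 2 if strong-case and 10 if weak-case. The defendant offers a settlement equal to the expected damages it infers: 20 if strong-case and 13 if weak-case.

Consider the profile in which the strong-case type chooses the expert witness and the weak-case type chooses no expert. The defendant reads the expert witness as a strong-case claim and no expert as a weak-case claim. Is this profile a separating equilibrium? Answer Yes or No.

Yes

Under these beliefs, the expert witness earns settlement 20 and no expert earns settlement 13.
strong-case: the expert witness nets 20 − 2 = 18; no expert nets 13. strong-case prefers the expert witness.
weak-case: the expert witness nets 20 − 10 = 10; no expert nets 13. weak-case prefers no expert.
Neither type deviates, so the separating profile is an equilibrium.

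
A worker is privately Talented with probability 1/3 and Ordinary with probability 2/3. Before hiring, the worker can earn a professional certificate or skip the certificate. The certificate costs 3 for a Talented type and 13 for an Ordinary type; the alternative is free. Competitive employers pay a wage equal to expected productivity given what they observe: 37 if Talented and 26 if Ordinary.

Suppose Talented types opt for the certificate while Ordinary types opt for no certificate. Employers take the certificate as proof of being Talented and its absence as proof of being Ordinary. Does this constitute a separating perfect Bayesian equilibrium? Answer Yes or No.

Under these beliefs, the certificate earns wage 37 and no certificate earns wage 26.
Talented: the certificate nets 37 − 3 = 34; no certificate nets 26. Talented prefers the certificate.
Ordinary: the certificate nets 37 − 13 = 24; no certificate nets 26. Ordinary prefers no certificate.
Neither type deviates, so the separating profile is an equilibrium.

Yes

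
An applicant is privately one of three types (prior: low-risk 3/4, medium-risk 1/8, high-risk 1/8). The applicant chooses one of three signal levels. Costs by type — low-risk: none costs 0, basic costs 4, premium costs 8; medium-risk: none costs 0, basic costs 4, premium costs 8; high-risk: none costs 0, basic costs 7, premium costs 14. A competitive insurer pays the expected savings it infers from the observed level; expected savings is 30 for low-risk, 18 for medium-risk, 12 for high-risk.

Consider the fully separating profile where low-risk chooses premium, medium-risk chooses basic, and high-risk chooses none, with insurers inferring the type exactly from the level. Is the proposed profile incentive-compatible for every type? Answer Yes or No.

No

Separating rebates: premium → 30, basic → 18, none → 12.
low-risk (assigned premium): none: 12 − 0 = 12; basic: 18 − 4 = 14; premium: 30 − 8 = 22. low-risk stays.
medium-risk (assigned basic): none: 12 − 0 = 12; basic: 18 − 4 = 14; premium: 30 − 8 = 22. medium-risk prefers premium.
high-risk (assigned none): none: 12 − 0 = 12; basic: 18 − 7 = 11; premium: 30 − 14 = 16. high-risk prefers premium.
At least one type deviates; the separating profile fails.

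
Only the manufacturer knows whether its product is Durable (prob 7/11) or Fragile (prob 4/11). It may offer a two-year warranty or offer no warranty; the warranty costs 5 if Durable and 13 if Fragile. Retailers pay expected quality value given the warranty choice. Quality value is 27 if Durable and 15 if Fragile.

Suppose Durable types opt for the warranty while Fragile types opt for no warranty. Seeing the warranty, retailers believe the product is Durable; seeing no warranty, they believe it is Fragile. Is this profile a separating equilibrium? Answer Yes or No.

Yes

Under these beliefs, the warranty earns price 27 and no warranty earns price 15.
Durable: the warranty nets 27 − 5 = 22; no warranty nets 15. Durable prefers the warranty.
Fragile: the warranty nets 27 − 13 = 14; no warranty nets 15. Fragile prefers no warranty.
Neither type deviates, so the separating profile is an equilibrium.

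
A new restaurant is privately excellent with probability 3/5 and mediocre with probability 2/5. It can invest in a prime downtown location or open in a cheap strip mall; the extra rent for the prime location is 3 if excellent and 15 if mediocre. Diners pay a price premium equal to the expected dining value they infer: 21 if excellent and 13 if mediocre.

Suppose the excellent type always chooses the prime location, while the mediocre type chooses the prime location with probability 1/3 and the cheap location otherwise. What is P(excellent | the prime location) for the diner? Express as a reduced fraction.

P(the prime location) = (3/5)·1 + (2/5)·(1/3) = 11/15.
By Bayes' rule, P(excellent | the prime location) = (3/5) / (11/15) = 9/11.

9/11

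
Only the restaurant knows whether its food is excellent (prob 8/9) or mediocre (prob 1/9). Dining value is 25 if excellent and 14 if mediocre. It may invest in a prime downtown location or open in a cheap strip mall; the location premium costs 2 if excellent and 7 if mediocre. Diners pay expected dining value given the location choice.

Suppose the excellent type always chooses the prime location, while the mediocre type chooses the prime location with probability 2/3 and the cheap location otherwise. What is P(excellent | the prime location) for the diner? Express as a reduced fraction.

P(the prime location) = (8/9)·1 + (1/9)·(2/3) = 26/27.
By Bayes' rule, P(excellent | the prime location) = (8/9) / (26/27) = 12/13.

12/13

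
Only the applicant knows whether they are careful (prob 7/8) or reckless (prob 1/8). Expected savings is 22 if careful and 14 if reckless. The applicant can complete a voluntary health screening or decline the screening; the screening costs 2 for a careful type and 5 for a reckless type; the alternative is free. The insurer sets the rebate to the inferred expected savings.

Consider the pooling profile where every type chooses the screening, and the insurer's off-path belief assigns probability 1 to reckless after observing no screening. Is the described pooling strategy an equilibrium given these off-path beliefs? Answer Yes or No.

Yes

On path, the insurer holds the prior and pays 7/8·22 + 1/8·14 = 21. Off path (no screening), believing reckless, it pays 14.
careful: the screening nets 21 − 2 = 19; no screening nets 14. careful stays.
reckless: the screening nets 21 − 5 = 16; no screening nets 14. reckless stays.
No type deviates, so pooling is sustained.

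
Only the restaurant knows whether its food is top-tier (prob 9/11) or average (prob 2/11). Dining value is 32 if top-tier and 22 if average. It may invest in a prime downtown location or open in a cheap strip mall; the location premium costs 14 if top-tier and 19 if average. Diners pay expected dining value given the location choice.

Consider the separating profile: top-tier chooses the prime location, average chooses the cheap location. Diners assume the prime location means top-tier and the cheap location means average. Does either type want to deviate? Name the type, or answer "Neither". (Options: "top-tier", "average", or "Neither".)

top-tier

The prime location pays 32; the cheap location pays 22.
top-tier: assigned the prime location, nets 32 − 14 = 18; deviating to the cheap location nets 22.
average: assigned the cheap location, nets 22; deviating to the prime location nets 32 − 19 = 13.
The top-tier type gains 4 by deviating.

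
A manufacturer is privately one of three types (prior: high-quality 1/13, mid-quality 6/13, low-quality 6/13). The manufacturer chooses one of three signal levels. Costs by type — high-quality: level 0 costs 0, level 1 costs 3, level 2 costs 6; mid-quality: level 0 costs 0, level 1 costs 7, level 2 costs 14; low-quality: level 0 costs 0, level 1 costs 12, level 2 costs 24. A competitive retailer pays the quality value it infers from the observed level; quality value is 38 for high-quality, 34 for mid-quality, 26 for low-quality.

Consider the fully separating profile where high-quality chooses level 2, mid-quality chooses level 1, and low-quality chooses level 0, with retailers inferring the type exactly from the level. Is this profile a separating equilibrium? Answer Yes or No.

Yes

Separating prices: level 2 → 38, level 1 → 34, level 0 → 26.
high-quality (assigned level 2): level 0: 26 − 0 = 26; level 1: 34 − 3 = 31; level 2: 38 − 6 = 32. high-quality stays.
mid-quality (assigned level 1): level 0: 26 − 0 = 26; level 1: 34 − 7 = 27; level 2: 38 − 14 = 24. mid-quality stays.
low-quality (assigned level 0): level 0: 26 − 0 = 26; level 1: 34 − 12 = 22; level 2: 38 − 24 = 14. low-quality stays.
Every type prefers its assigned level; separation holds.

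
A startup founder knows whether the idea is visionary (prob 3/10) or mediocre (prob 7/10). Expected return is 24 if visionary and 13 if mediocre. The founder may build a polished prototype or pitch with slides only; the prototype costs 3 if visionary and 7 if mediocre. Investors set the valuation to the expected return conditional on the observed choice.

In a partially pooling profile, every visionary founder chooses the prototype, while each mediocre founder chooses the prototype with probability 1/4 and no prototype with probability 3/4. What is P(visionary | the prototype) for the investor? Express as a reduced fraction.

P(the prototype) = (3/10)·1 + (7/10)·(1/4) = 19/40.
By Bayes' rule, P(visionary | the prototype) = (3/10) / (19/40) = 12/19.

12/19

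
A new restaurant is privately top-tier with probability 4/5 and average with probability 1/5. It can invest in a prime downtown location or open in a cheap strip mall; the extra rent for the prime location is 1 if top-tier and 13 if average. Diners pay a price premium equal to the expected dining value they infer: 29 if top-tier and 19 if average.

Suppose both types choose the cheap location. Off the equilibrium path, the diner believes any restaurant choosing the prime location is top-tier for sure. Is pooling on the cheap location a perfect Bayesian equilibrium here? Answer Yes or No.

On path, the diner holds the prior and pays 4/5·29 + 1/5·19 = 27. Off path (the prime location), believing top-tier, it pays 29.
top-tier: the cheap location nets 27; the prime location nets 29 − 1 = 28. top-tier would deviate.
average: the cheap location nets 27; the prime location nets 29 − 13 = 16. average stays.
A type deviates, so pooling fails.

No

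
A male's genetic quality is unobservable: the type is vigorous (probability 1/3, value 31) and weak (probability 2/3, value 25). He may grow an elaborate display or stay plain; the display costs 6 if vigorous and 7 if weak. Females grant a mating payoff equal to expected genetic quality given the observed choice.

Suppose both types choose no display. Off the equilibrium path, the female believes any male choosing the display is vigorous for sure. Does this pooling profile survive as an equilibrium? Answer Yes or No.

On path, the female holds the prior and pays 1/3·31 + 2/3·25 = 27. Off path (the display), believing vigorous, it pays 31.
vigorous: no display nets 27; the display nets 31 − 6 = 25. vigorous stays.
weak: no display nets 27; the display nets 31 − 7 = 24. weak stays.
No type deviates, so pooling is sustained.

Yes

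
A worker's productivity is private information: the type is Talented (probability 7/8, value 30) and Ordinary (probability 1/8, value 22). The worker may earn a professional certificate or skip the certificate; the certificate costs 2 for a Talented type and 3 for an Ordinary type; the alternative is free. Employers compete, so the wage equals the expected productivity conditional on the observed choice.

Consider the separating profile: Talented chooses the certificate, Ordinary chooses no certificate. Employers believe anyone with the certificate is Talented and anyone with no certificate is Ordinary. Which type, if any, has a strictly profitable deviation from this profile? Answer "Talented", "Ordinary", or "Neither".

The certificate pays 30; no certificate pays 22.
Talented: assigned the certificate, nets 30 − 2 = 28; deviating to no certificate nets 22.
Ordinary: assigned no certificate, nets 22; deviating to the certificate nets 30 − 3 = 27.
The Ordinary type gains 5 by deviating.

Ordinary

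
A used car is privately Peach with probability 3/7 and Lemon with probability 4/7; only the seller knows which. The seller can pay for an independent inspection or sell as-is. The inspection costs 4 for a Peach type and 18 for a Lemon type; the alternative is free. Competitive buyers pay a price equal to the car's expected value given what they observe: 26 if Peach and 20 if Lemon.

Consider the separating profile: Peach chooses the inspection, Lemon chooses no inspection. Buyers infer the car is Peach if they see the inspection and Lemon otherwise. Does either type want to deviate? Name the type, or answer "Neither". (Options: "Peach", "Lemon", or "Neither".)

The inspection pays 26; no inspection pays 20.
Peach: assigned the inspection, nets 26 − 4 = 22; deviating to no inspection nets 20.
Lemon: assigned no inspection, nets 20; deviating to the inspection nets 26 − 18 = 8.
Both types strictly prefer their assigned action; no profitable deviation.

Neither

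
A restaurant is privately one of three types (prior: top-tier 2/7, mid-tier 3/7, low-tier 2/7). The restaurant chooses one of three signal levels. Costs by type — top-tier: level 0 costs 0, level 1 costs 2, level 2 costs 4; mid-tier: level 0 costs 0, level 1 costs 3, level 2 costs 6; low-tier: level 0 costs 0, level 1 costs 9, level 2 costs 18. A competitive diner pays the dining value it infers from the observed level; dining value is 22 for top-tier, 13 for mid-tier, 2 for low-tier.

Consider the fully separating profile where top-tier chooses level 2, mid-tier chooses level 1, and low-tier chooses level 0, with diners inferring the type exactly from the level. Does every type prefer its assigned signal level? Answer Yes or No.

Separating price premiums: level 2 → 22, level 1 → 13, level 0 → 2.
top-tier (assigned level 2): level 0: 2 − 0 = 2; level 1: 13 − 2 = 11; level 2: 22 − 4 = 18. top-tier stays.
mid-tier (assigned level 1): level 0: 2 − 0 = 2; level 1: 13 − 3 = 10; level 2: 22 − 6 = 16. mid-tier prefers level 2.
low-tier (assigned level 0): level 0: 2 − 0 = 2; level 1: 13 − 9 = 4; level 2: 22 − 18 = 4. low-tier prefers level 1.
At least one type deviates; the separating profile fails.

No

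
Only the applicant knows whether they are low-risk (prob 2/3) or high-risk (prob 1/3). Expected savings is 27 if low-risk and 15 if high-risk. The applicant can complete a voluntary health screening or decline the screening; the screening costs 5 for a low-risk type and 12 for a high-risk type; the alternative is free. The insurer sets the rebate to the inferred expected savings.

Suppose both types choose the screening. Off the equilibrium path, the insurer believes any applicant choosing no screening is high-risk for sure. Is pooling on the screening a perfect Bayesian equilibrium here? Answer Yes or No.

No

On path, the insurer holds the prior and pays 2/3·27 + 1/3·15 = 23. Off path (no screening), believing high-risk, it pays 15.
low-risk: the screening nets 23 − 5 = 18; no screening nets 15. low-risk stays.
high-risk: the screening nets 23 − 12 = 11; no screening nets 15. high-risk would deviate.
A type deviates, so pooling fails.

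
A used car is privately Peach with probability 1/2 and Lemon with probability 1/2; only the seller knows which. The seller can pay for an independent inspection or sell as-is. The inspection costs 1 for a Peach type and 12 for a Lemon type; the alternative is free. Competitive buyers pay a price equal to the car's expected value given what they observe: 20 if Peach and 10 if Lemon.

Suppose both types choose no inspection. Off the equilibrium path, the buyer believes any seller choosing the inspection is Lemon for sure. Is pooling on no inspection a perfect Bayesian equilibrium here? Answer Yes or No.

On path, the buyer holds the prior and pays 1/2·20 + 1/2·10 = 15. Off path (the inspection), believing Lemon, it pays 10.
Peach: no inspection nets 15; the inspection nets 10 − 1 = 9. Peach stays.
Lemon: no inspection nets 15; the inspection nets 10 − 12 = -2. Lemon stays.
No type deviates, so pooling is sustained.

Yes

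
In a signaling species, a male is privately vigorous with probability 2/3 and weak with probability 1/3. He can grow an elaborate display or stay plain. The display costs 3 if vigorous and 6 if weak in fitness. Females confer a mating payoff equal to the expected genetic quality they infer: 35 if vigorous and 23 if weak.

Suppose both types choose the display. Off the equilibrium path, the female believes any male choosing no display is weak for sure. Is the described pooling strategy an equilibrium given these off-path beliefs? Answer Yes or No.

Yes

On path, the female holds the prior and pays 2/3·35 + 1/3·23 = 31. Off path (no display), believing weak, it pays 23.
vigorous: the display nets 31 − 3 = 28; no display nets 23. vigorous stays.
weak: the display nets 31 − 6 = 25; no display nets 23. weak stays.
No type deviates, so pooling is sustained.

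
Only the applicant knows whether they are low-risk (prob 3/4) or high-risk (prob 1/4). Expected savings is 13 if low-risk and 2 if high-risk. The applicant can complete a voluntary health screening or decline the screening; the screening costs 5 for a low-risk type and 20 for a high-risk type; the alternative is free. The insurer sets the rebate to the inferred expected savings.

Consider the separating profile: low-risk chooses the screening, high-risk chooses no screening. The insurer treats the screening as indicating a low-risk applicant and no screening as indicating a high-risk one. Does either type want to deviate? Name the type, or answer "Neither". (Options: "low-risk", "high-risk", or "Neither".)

The screening pays 13; no screening pays 2.
low-risk: assigned the screening, nets 13 − 5 = 8; deviating to no screening nets 2.
high-risk: assigned no screening, nets 2; deviating to the screening nets 13 − 20 = -7.
Both types strictly prefer their assigned action; no profitable deviation.

Neither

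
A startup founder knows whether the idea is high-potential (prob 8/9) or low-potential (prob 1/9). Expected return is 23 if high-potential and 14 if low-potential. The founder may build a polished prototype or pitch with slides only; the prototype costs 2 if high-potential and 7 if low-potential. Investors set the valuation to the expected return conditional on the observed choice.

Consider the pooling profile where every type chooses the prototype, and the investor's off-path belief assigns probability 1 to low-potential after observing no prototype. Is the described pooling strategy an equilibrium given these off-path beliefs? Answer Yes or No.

Yes

On path, the investor holds the prior and pays 8/9·23 + 1/9·14 = 22. Off path (no prototype), believing low-potential, it pays 14.
high-potential: the prototype nets 22 − 2 = 20; no prototype nets 14. high-potential stays.
low-potential: the prototype nets 22 − 7 = 15; no prototype nets 14. low-potential stays.
No type deviates, so pooling is sustained.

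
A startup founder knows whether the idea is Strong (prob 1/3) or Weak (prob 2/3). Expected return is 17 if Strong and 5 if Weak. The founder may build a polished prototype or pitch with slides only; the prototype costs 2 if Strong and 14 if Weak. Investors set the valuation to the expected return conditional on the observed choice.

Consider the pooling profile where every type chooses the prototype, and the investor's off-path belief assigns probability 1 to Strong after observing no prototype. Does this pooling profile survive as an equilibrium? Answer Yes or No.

No

On path, the investor holds the prior and pays 1/3·17 + 2/3·5 = 9. Off path (no prototype), believing Strong, it pays 17.
Strong: the prototype nets 9 − 2 = 7; no prototype nets 17. Strong would deviate.
Weak: the prototype nets 9 − 14 = -5; no prototype nets 17. Weak would deviate.
A type deviates, so pooling fails.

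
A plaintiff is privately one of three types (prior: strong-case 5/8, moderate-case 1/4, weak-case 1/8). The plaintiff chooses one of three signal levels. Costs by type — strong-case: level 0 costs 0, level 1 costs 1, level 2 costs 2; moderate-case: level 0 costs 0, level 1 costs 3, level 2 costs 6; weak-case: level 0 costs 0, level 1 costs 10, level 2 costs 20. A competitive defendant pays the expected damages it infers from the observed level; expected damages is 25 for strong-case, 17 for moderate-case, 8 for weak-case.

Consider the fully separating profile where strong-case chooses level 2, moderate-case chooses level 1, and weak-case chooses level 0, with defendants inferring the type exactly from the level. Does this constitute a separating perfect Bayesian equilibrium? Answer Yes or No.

Separating settlements: level 2 → 25, level 1 → 17, level 0 → 8.
strong-case (assigned level 2): level 0: 8 − 0 = 8; level 1: 17 − 1 = 16; level 2: 25 − 2 = 23. strong-case stays.
moderate-case (assigned level 1): level 0: 8 − 0 = 8; level 1: 17 − 3 = 14; level 2: 25 − 6 = 19. moderate-case prefers level 2.
weak-case (assigned level 0): level 0: 8 − 0 = 8; level 1: 17 − 10 = 7; level 2: 25 − 20 = 5. weak-case stays.
At least one type deviates; the separating profile fails.

No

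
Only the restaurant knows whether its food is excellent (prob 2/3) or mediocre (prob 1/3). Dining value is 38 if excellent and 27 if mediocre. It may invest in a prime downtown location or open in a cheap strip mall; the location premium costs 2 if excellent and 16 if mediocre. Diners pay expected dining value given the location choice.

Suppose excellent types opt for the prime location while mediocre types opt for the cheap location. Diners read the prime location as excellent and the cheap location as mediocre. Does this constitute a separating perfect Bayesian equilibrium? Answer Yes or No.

Yes

Under these beliefs, the prime location earns price premium 38 and the cheap location earns price premium 27.
excellent: the prime location nets 38 − 2 = 36; the cheap location nets 27. excellent prefers the prime location.
mediocre: the prime location nets 38 − 16 = 22; the cheap location nets 27. mediocre prefers the cheap location.
Neither type deviates, so the separating profile is an equilibrium.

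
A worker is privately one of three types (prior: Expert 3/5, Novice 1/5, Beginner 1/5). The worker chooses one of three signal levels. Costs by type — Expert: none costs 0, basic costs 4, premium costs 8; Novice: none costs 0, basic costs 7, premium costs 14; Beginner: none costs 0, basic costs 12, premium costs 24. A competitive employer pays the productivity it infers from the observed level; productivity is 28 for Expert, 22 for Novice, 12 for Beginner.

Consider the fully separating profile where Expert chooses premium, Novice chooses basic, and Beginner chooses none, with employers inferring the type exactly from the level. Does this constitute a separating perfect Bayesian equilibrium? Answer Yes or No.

Yes

Separating wages: premium → 28, basic → 22, none → 12.
Expert (assigned premium): none: 12 − 0 = 12; basic: 22 − 4 = 18; premium: 28 − 8 = 20. Expert stays.
Novice (assigned basic): none: 12 − 0 = 12; basic: 22 − 7 = 15; premium: 28 − 14 = 14. Novice stays.
Beginner (assigned none): none: 12 − 0 = 12; basic: 22 − 12 = 10; premium: 28 − 24 = 4. Beginner stays.
Every type prefers its assigned level; separation holds.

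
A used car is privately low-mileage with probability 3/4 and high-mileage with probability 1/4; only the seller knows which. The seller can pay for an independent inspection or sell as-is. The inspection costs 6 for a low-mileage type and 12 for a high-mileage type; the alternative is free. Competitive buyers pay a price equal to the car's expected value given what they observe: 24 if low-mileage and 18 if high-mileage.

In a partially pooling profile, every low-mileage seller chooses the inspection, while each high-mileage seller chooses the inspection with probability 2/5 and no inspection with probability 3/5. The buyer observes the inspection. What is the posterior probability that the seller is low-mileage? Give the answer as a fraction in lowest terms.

15/17

P(the inspection) = (3/4)·1 + (1/4)·(2/5) = 17/20.
By Bayes' rule, P(low-mileage | the inspection) = (3/4) / (17/20) = 15/17.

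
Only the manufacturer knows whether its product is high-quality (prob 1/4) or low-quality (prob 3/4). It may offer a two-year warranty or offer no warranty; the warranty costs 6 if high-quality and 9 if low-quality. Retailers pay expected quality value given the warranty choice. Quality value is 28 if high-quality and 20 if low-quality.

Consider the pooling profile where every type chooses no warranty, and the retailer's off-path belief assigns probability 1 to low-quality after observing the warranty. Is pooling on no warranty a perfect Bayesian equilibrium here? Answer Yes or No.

Yes

On path, the retailer holds the prior and pays 1/4·28 + 3/4·20 = 22. Off path (the warranty), believing low-quality, it pays 20.
high-quality: no warranty nets 22; the warranty nets 20 − 6 = 14. high-quality stays.
low-quality: no warranty nets 22; the warranty nets 20 − 9 = 11. low-quality stays.
No type deviates, so pooling is sustained.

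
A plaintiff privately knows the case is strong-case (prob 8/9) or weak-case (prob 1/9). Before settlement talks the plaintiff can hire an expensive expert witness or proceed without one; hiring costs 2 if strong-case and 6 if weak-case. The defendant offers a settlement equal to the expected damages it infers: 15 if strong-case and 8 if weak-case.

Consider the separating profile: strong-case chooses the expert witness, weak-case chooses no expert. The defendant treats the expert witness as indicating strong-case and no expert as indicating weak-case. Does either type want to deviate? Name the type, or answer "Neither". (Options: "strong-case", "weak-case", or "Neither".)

The expert witness pays 15; no expert pays 8.
strong-case: assigned the expert witness, nets 15 − 2 = 13; deviating to no expert nets 8.
weak-case: assigned no expert, nets 8; deviating to the expert witness nets 15 − 6 = 9.
The weak-case type gains 1 by deviating.

weak-case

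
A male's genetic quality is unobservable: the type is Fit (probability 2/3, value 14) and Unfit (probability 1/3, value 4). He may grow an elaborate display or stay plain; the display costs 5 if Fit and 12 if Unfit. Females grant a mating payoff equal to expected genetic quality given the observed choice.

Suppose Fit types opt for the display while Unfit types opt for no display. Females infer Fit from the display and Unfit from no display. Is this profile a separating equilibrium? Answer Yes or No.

Yes

Under these beliefs, the display earns mating payoff 14 and no display earns mating payoff 4.
Fit: the display nets 14 − 5 = 9; no display nets 4. Fit prefers the display.
Unfit: the display nets 14 − 12 = 2; no display nets 4. Unfit prefers no display.
Neither type deviates, so the separating profile is an equilibrium.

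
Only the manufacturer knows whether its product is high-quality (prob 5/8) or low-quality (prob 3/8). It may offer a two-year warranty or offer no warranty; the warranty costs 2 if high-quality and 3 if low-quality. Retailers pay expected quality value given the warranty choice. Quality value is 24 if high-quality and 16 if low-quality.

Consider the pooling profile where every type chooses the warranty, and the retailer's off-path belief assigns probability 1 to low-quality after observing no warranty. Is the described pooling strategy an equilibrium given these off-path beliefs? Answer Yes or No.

Yes

On path, the retailer holds the prior and pays 5/8·24 + 3/8·16 = 21. Off path (no warranty), believing low-quality, it pays 16.
high-quality: the warranty nets 21 − 2 = 19; no warranty nets 16. high-quality stays.
low-quality: the warranty nets 21 − 3 = 18; no warranty nets 16. low-quality stays.
No type deviates, so pooling is sustained.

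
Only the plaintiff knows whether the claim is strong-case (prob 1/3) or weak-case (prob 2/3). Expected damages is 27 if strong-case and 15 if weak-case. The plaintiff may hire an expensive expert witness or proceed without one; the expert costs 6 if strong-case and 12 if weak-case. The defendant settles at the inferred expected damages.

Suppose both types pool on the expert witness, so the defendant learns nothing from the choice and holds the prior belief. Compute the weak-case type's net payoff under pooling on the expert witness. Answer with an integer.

Pooled settlement = 1/3·27 + 2/3·15 = 19.
weak-case pays cost 12 for the expert witness, so net payoff = 19 − 12 = 7.

7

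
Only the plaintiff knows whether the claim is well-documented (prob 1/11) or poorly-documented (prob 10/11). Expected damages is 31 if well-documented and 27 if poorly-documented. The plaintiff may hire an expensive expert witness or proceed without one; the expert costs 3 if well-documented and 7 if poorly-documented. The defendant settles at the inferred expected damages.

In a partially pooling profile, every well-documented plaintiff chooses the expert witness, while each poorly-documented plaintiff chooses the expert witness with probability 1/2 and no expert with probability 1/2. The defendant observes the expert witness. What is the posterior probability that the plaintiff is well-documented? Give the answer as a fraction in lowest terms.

1/6

P(the expert witness) = (1/11)·1 + (10/11)·(1/2) = 6/11.
By Bayes' rule, P(well-documented | the expert witness) = (1/11) / (6/11) = 1/6.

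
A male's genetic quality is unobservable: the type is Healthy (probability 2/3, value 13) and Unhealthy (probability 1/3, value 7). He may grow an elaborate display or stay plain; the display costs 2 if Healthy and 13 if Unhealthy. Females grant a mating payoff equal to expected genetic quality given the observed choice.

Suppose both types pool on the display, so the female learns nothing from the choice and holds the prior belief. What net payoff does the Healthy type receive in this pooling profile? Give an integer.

9

Pooled mating payoff = 2/3·13 + 1/3·7 = 11.
Healthy pays cost 2 for the display, so net payoff = 11 − 2 = 9.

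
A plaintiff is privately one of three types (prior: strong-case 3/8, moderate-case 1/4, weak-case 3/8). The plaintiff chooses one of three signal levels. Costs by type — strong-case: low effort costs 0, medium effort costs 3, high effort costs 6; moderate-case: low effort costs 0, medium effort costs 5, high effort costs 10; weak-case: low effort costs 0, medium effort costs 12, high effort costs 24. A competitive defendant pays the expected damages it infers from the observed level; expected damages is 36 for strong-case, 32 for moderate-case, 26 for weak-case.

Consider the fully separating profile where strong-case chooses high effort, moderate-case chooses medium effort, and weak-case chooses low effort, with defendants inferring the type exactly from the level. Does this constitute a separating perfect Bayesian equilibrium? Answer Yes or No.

Separating settlements: high effort → 36, medium effort → 32, low effort → 26.
strong-case (assigned high effort): low effort: 26 − 0 = 26; medium effort: 32 − 3 = 29; high effort: 36 − 6 = 30. strong-case stays.
moderate-case (assigned medium effort): low effort: 26 − 0 = 26; medium effort: 32 − 5 = 27; high effort: 36 − 10 = 26. moderate-case stays.
weak-case (assigned low effort): low effort: 26 − 0 = 26; medium effort: 32 − 12 = 20; high effort: 36 − 24 = 12. weak-case stays.
Every type prefers its assigned level; separation holds.

Yes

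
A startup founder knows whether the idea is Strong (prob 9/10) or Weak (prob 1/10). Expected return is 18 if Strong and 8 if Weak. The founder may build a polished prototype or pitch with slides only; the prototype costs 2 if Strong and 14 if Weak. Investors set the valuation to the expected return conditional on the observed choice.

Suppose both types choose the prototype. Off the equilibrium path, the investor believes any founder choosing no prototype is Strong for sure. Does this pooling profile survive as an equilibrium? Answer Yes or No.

On path, the investor holds the prior and pays 9/10·18 + 1/10·8 = 17. Off path (no prototype), believing Strong, it pays 18.
Strong: the prototype nets 17 − 2 = 15; no prototype nets 18. Strong would deviate.
Weak: the prototype nets 17 − 14 = 3; no prototype nets 18. Weak would deviate.
A type deviates, so pooling fails.

No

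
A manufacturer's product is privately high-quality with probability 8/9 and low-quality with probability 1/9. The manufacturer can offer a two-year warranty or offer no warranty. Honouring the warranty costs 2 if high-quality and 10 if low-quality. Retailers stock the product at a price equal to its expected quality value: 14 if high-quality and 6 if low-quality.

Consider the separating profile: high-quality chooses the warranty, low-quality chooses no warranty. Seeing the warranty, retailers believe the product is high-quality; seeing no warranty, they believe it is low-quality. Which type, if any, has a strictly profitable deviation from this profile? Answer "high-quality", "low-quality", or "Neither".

The warranty pays 14; no warranty pays 6.
high-quality: assigned the warranty, nets 14 − 2 = 12; deviating to no warranty nets 6.
low-quality: assigned no warranty, nets 6; deviating to the warranty nets 14 − 10 = 4.
Both types strictly prefer their assigned action; no profitable deviation.

Neither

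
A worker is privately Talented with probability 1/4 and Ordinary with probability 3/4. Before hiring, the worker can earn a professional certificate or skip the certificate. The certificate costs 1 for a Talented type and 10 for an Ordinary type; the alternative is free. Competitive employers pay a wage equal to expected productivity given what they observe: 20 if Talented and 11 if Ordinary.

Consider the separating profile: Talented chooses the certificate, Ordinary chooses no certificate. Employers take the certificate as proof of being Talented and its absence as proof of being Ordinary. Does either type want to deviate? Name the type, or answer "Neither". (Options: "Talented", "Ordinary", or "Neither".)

The certificate pays 20; no certificate pays 11.
Talented: assigned the certificate, nets 20 − 1 = 19; deviating to no certificate nets 11.
Ordinary: assigned no certificate, nets 11; deviating to the certificate nets 20 − 10 = 10.
Both types strictly prefer their assigned action; no profitable deviation.

Neither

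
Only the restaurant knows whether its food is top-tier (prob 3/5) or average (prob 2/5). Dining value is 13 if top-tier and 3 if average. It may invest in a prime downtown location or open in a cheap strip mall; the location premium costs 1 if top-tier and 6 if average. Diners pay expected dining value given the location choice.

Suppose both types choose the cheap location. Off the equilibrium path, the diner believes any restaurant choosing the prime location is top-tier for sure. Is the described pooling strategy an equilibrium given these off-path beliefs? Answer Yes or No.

On path, the diner holds the prior and pays 3/5·13 + 2/5·3 = 9. Off path (the prime location), believing top-tier, it pays 13.
top-tier: the cheap location nets 9; the prime location nets 13 − 1 = 12. top-tier would deviate.
average: the cheap location nets 9; the prime location nets 13 − 6 = 7. average stays.
A type deviates, so pooling fails.

No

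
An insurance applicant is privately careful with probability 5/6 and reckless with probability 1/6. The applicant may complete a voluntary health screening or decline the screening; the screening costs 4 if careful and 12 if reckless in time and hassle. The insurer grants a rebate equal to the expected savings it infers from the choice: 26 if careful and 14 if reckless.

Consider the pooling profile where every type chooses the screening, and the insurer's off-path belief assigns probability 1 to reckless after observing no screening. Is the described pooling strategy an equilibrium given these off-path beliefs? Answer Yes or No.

On path, the insurer holds the prior and pays 5/6·26 + 1/6·14 = 24. Off path (no screening), believing reckless, it pays 14.
careful: the screening nets 24 − 4 = 20; no screening nets 14. careful stays.
reckless: the screening nets 24 − 12 = 12; no screening nets 14. reckless would deviate.
A type deviates, so pooling fails.

No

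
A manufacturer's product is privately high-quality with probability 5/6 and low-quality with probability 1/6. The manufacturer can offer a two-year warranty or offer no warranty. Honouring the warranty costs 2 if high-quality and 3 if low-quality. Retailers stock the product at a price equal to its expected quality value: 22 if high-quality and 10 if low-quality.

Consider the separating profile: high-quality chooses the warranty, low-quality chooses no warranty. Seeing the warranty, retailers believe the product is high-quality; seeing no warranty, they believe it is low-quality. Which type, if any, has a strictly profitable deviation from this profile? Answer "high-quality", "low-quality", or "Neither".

The warranty pays 22; no warranty pays 10.
high-quality: assigned the warranty, nets 22 − 2 = 20; deviating to no warranty nets 10.
low-quality: assigned no warranty, nets 10; deviating to the warranty nets 22 − 3 = 19.
The low-quality type gains 9 by deviating.

low-quality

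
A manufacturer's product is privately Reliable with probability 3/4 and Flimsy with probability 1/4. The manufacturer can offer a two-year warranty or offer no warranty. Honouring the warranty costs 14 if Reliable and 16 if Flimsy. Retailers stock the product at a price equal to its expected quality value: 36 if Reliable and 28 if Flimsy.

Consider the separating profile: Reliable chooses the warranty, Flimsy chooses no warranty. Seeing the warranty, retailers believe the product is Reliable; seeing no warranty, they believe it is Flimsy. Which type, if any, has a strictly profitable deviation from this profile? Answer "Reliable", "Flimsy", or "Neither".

The warranty pays 36; no warranty pays 28.
Reliable: assigned the warranty, nets 36 − 14 = 22; deviating to no warranty nets 28.
Flimsy: assigned no warranty, nets 28; deviating to the warranty nets 36 − 16 = 20.
The Reliable type gains 6 by deviating.

Reliable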